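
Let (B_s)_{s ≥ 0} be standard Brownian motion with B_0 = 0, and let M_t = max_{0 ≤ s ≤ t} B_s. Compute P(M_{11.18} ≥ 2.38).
P(M_{11.18} ≥ 2.38) = 2·P(B_{11.18} ≥ 2.38) = 2(1 − Φ(2.38/√11.18)) ≈ 0.4766

By the reflection principle for Brownian motion, P(M_t ≥ a) = 2 · P(B_t ≥ a) for a ≥ 0. Since B_t ~ N(0, t), P(B_t ≥ 2.38) = 1 − Φ(2.38/√t) = 1 − Φ(2.38/√11.18) = 1 − Φ(0.7118). So
  P(M_{11.18} ≥ 2.38) = 2(1 − Φ(0.7118)) ≈ 0.4766.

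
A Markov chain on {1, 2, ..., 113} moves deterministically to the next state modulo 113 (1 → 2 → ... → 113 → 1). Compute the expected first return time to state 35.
E[T_35 | X_0 = 35] = 113

The chain cycles deterministically, so starting at state 35 it returns in exactly 113 steps. Equivalently, the stationary distribution is uniform π_j = 1/113 for every state j, so by Kac's formula E[T_35] = 1/π_35 = 113.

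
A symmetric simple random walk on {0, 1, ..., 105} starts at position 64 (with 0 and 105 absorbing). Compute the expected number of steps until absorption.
E[τ | X_0 = 64] = 2624

Let v_k = E[τ | X_0 = k]. Boundary: v_0 = v_105 = 0. Recurrence: v_k = 1 + (v_{k-1} + v_{k+1})/2 for 1 ≤ k ≤ 104. The particular solution to v_k − (v_{k-1} + v_{k+1})/2 = 1 is v_k = −k^2. Adding homogeneous solution A + B k and matching boundaries gives v_k = k (105 − k). Substituting k = 64: v_64 = 64 · 41 = 2624.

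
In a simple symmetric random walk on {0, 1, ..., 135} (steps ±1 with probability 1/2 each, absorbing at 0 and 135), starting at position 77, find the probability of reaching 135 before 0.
P(hit 135 before 0) = 77/135

Let u_k = P(hit 135 before 0 | start at k). Then u_0 = 0, u_135 = 1, and u_k = u_{k-1}/2 + u_{k+1}/2 for 1 ≤ k ≤ 134. This harmonic recurrence is solved by u_k = k/135, giving u_77 = 77/135.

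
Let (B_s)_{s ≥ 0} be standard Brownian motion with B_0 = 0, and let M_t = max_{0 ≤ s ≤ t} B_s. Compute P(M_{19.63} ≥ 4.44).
P(M_{19.63} ≥ 4.44) = 2·P(B_{19.63} ≥ 4.44) = 2(1 − Φ(4.44/√19.63)) ≈ 0.3163

By the reflection principle for Brownian motion, P(M_t ≥ a) = 2 · P(B_t ≥ a) for a ≥ 0. Since B_t ~ N(0, t), P(B_t ≥ 4.44) = 1 − Φ(4.44/√t) = 1 − Φ(4.44/√19.63) = 1 − Φ(1.0021). So
  P(M_{19.63} ≥ 4.44) = 2(1 − Φ(1.0021)) ≈ 0.3163.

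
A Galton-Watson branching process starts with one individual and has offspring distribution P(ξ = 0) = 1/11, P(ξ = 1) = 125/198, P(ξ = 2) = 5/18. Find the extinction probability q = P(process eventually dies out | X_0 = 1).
q = 18/55

The pgf is f(s) = 1/11 + 125/198·s + 5/18·s². The extinction probability q is the smallest fixed point of f in [0, 1]. Setting s = f(s):
  5/18·s² + (125/198 − 1)·s + 1/11 = 0
  5/18·s² − (1/11 + 5/18)·s + 1/11 = 0
which factors as (s − 1)·(5/18·s − 1/11) = 0, giving roots s = 1 and s = (1/11)/(5/18) = 18/55.
Mean offspring μ = 125/198 + 2·5/18 = 235/198 > 1 (supercritical), so q < 1. The extinction probability is the smaller root: q = (1/11)/(5/18) = 18/55.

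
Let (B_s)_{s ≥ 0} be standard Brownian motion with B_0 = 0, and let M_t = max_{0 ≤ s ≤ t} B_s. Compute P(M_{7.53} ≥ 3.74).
P(M_{7.53} ≥ 3.74) = 2·P(B_{7.53} ≥ 3.74) = 2(1 − Φ(3.74/√7.53)) ≈ 0.1729

By the reflection principle for Brownian motion, P(M_t ≥ a) = 2 · P(B_t ≥ a) for a ≥ 0. Since B_t ~ N(0, t), P(B_t ≥ 3.74) = 1 − Φ(3.74/√t) = 1 − Φ(3.74/√7.53) = 1 − Φ(1.3629). So
  P(M_{7.53} ≥ 3.74) = 2(1 − Φ(1.3629)) ≈ 0.1729.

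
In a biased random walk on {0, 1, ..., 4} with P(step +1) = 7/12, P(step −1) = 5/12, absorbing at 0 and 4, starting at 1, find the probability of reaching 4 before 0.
P(hit 4 before 0) = (1 − (5/7)^1) / (1 − (5/7)^4) = 343/888

Let u_k denote P(reach 4 before 0 | start at k). Boundary: u_0 = 0, u_4 = 1. Recurrence: u_k = 7/12·u_{k+1} + 5/12·u_{k-1} for 1 ≤ k ≤ 3. Try u_k = A + B·r^k with r = q/p = (5/12)/(7/12) = 5/7. Substitution satisfies the recurrence; boundary conditions give:
  u_k = (1 − r^k) / (1 − r^N) = (1 − (5/7)^1) / (1 − (5/7)^4) = 343/888.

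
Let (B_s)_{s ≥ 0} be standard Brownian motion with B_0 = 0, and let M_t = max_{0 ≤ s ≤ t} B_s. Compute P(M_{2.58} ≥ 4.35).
P(M_{2.58} ≥ 4.35) = 2·P(B_{2.58} ≥ 4.35) = 2(1 − Φ(4.35/√2.58)) ≈ 0.0068

By the reflection principle for Brownian motion, P(M_t ≥ a) = 2 · P(B_t ≥ a) for a ≥ 0. Since B_t ~ N(0, t), P(B_t ≥ 4.35) = 1 − Φ(4.35/√t) = 1 − Φ(4.35/√2.58) = 1 − Φ(2.7082). So
  P(M_{2.58} ≥ 4.35) = 2(1 − Φ(2.7082)) ≈ 0.0068.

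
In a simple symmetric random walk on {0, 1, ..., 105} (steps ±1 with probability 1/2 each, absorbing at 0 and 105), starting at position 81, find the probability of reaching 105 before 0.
P(hit 105 before 0) = 81/105 = 27/35

Let u_k = P(hit 105 before 0 | start at k). Then u_0 = 0, u_105 = 1, and u_k = u_{k-1}/2 + u_{k+1}/2 for 1 ≤ k ≤ 104. This harmonic recurrence is solved by u_k = k/105, giving u_81 = 81/105 = 27/35.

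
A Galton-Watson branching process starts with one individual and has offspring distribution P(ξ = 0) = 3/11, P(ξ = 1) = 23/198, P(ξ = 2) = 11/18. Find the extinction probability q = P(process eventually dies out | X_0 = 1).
q = 54/121

The pgf is f(s) = 3/11 + 23/198·s + 11/18·s². The extinction probability q is the smallest fixed point of f in [0, 1]. Setting s = f(s):
  11/18·s² + (23/198 − 1)·s + 3/11 = 0
  11/18·s² − (3/11 + 11/18)·s + 3/11 = 0
which factors as (s − 1)·(11/18·s − 3/11) = 0, giving roots s = 1 and s = (3/11)/(11/18) = 54/121.
Mean offspring μ = 23/198 + 2·11/18 = 265/198 > 1 (supercritical), so q < 1. The extinction probability is the smaller root: q = (3/11)/(11/18) = 54/121.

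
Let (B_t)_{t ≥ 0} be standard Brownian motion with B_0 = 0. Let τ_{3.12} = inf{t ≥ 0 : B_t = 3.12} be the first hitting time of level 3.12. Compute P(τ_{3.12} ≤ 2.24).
P(τ_{3.12} ≤ 2.24) = 2(1 − Φ(3.12/√2.24)) = 2(1 − Φ(2.0846)) ≈ 0.0371

By the reflection principle for standard BM, P(τ_b ≤ t) = 2 · P(B_t ≥ b). Since B_t ~ N(0, t), P(B_t ≥ 3.12) = 1 − Φ(3.12/√t) = 1 − Φ(3.12/√2.24) = 1 − Φ(2.0846) ≈ 0.01855. Doubling: P(τ_{3.12} ≤ 2.24) ≈ 2 · 0.01855 = 0.03710 ≈ 0.0371.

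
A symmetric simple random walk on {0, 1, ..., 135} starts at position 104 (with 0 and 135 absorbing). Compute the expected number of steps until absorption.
E[τ | X_0 = 104] = 3224

Let v_k = E[τ | X_0 = k]. Boundary: v_0 = v_135 = 0. Recurrence: v_k = 1 + (v_{k-1} + v_{k+1})/2 for 1 ≤ k ≤ 134. The particular solution to v_k − (v_{k-1} + v_{k+1})/2 = 1 is v_k = −k^2. Adding homogeneous solution A + B k and matching boundaries gives v_k = k (135 − k). Substituting k = 104: v_104 = 104 · 31 = 3224.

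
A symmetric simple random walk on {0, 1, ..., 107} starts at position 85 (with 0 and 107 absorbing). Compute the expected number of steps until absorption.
E[τ | X_0 = 85] = 1870

Let v_k = E[τ | X_0 = k]. Boundary: v_0 = v_107 = 0. Recurrence: v_k = 1 + (v_{k-1} + v_{k+1})/2 for 1 ≤ k ≤ 106. The particular solution to v_k − (v_{k-1} + v_{k+1})/2 = 1 is v_k = −k^2. Adding homogeneous solution A + B k and matching boundaries gives v_k = k (107 − k). Substituting k = 85: v_85 = 85 · 22 = 1870.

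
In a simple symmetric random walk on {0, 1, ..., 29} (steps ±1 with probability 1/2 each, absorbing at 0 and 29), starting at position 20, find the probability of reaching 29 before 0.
P(hit 29 before 0) = 20/29

Let u_k = P(hit 29 before 0 | start at k). Then u_0 = 0, u_29 = 1, and u_k = u_{k-1}/2 + u_{k+1}/2 for 1 ≤ k ≤ 28. This harmonic recurrence is solved by u_k = k/29, giving u_20 = 20/29.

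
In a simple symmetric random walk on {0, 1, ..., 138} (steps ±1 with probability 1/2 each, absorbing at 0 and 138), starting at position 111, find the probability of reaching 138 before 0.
P(hit 138 before 0) = 111/138 = 37/46

Let u_k = P(hit 138 before 0 | start at k). Then u_0 = 0, u_138 = 1, and u_k = u_{k-1}/2 + u_{k+1}/2 for 1 ≤ k ≤ 137. This harmonic recurrence is solved by u_k = k/138, giving u_111 = 111/138 = 37/46.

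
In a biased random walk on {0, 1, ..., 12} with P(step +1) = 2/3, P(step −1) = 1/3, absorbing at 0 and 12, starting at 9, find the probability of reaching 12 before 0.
P(hit 12 before 0) = (1 − (1/2)^9) / (1 − (1/2)^12) = 584/585

Let u_k denote P(reach 12 before 0 | start at k). Boundary: u_0 = 0, u_12 = 1. Recurrence: u_k = 2/3·u_{k+1} + 1/3·u_{k-1} for 1 ≤ k ≤ 11. Try u_k = A + B·r^k with r = q/p = (1/3)/(2/3) = 1/2. Substitution satisfies the recurrence; boundary conditions give:
  u_k = (1 − r^k) / (1 − r^N) = (1 − (1/2)^9) / (1 − (1/2)^12) = 584/585.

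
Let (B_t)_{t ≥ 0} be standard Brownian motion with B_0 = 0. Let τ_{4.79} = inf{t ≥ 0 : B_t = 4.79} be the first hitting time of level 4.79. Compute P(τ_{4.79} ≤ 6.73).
P(τ_{4.79} ≤ 6.73) = 2(1 − Φ(4.79/√6.73)) = 2(1 − Φ(1.8464)) ≈ 0.0648

By the reflection principle for standard BM, P(τ_b ≤ t) = 2 · P(B_t ≥ b). Since B_t ~ N(0, t), P(B_t ≥ 4.79) = 1 − Φ(4.79/√t) = 1 − Φ(4.79/√6.73) = 1 − Φ(1.8464) ≈ 0.03242. Doubling: P(τ_{4.79} ≤ 6.73) ≈ 2 · 0.03242 = 0.06484 ≈ 0.0648.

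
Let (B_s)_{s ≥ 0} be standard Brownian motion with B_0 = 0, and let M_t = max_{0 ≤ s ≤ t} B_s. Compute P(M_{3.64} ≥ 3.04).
P(M_{3.64} ≥ 3.04) = 2·P(B_{3.64} ≥ 3.04) = 2(1 − Φ(3.04/√3.64)) ≈ 0.1111

By the reflection principle for Brownian motion, P(M_t ≥ a) = 2 · P(B_t ≥ a) for a ≥ 0. Since B_t ~ N(0, t), P(B_t ≥ 3.04) = 1 − Φ(3.04/√t) = 1 − Φ(3.04/√3.64) = 1 − Φ(1.5934). So
  P(M_{3.64} ≥ 3.04) = 2(1 − Φ(1.5934)) ≈ 0.1111.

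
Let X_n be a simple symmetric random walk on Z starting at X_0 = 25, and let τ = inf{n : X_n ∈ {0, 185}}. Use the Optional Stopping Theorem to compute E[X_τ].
E[X_τ] = 25

X_n is a martingale and τ is a bounded-mean stopping time (indeed τ is finite a.s. with bounded expectation since the walk is in a bounded region). By the OST, E[X_τ] = E[X_0] = 25. Equivalently: E[X_τ] = 185 · P(hit 185 first) + 0 · P(hit 0 first) = 185 · (25/185) = 25.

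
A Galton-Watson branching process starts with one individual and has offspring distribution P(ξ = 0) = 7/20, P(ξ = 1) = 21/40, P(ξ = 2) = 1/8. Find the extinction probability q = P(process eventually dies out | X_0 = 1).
q = 1

Mean offspring μ = 0·7/20 + 1·21/40 + 2·1/8 = 31/40 ≤ 1. For μ ≤ 1 with offspring not concentrated at 1, the Galton-Watson process goes extinct almost surely, so q = 1.
(Algebraic check: The pgf is f(s) = 7/20 + 21/40·s + 1/8·s². The extinction probability q is the smallest fixed point of f in [0, 1]. Setting s = f(s):
  1/8·s² + (21/40 − 1)·s + 7/20 = 0
  1/8·s² − (7/20 + 1/8)·s + 7/20 = 0
which factors as (s − 1)·(1/8·s − 7/20) = 0, giving roots s = 1 and s = (7/20)/(1/8) = 14/5. Since 14/5 ≥ 1, the smallest root in [0, 1] is s = 1.)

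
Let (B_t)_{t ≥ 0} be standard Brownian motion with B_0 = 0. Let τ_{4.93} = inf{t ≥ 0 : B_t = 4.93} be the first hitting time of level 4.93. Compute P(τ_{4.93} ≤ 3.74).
P(τ_{4.93} ≤ 3.74) = 2(1 − Φ(4.93/√3.74)) = 2(1 − Φ(2.5492)) ≈ 0.0108

By the reflection principle for standard BM, P(τ_b ≤ t) = 2 · P(B_t ≥ b). Since B_t ~ N(0, t), P(B_t ≥ 4.93) = 1 − Φ(4.93/√t) = 1 − Φ(4.93/√3.74) = 1 − Φ(2.5492) ≈ 0.00540. Doubling: P(τ_{4.93} ≤ 3.74) ≈ 2 · 0.00540 = 0.01080 ≈ 0.0108.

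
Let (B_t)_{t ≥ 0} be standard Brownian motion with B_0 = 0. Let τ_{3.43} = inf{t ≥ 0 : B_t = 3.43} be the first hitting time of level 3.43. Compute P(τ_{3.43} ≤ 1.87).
P(τ_{3.43} ≤ 1.87) = 2(1 − Φ(3.43/√1.87)) = 2(1 − Φ(2.5083)) ≈ 0.0121

By the reflection principle for standard BM, P(τ_b ≤ t) = 2 · P(B_t ≥ b). Since B_t ~ N(0, t), P(B_t ≥ 3.43) = 1 − Φ(3.43/√t) = 1 − Φ(3.43/√1.87) = 1 − Φ(2.5083) ≈ 0.00607. Doubling: P(τ_{3.43} ≤ 1.87) ≈ 2 · 0.00607 = 0.01214 ≈ 0.0121.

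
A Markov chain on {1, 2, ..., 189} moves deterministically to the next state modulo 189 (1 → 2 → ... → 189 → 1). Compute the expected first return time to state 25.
E[T_25 | X_0 = 25] = 189

The chain cycles deterministically, so starting at state 25 it returns in exactly 189 steps. Equivalently, the stationary distribution is uniform π_j = 1/189 for every state j, so by Kac's formula E[T_25] = 1/π_25 = 189.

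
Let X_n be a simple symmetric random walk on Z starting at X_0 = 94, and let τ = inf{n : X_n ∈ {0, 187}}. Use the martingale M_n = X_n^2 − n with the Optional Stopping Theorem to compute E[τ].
E[τ] = 8742

M_n = X_n^2 − n is a martingale (since E[X_{n+1}^2 | F_n] = X_n^2 + 1). By OST (τ has finite mean in a bounded region), E[M_τ] = E[M_0] = X_0^2 − 0 = 94^2 = 8836. Also E[M_τ] = E[X_τ^2] − E[τ]. The walk exits at 0 or 187, with P(hit 187 first) = 94/187, so E[X_τ^2] = 187^2 · 94/187 + 0 = 17578. Thus E[τ] = E[X_τ^2] − E[M_τ] = 17578 − 8836 = 8742 = 94(187 − 94) = 8742.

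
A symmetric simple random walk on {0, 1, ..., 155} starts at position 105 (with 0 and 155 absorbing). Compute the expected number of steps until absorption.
E[τ | X_0 = 105] = 5250

Let v_k = E[τ | X_0 = k]. Boundary: v_0 = v_155 = 0. Recurrence: v_k = 1 + (v_{k-1} + v_{k+1})/2 for 1 ≤ k ≤ 154. The particular solution to v_k − (v_{k-1} + v_{k+1})/2 = 1 is v_k = −k^2. Adding homogeneous solution A + B k and matching boundaries gives v_k = k (155 − k). Substituting k = 105: v_105 = 105 · 50 = 5250.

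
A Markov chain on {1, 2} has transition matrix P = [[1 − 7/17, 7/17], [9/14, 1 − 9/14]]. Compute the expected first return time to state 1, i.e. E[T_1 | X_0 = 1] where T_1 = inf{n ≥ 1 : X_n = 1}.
E[T_1 | X_0 = 1] = 1/π_1 = 251/153

For an irreducible recurrent Markov chain with stationary distribution π, E[T_i | X_0 = i] = 1/π_i (Kac's formula). Here π_1 = (9/14)/(7/17 + 9/14) = (9/14)/(251/238) = 153/251, so E[T_1 | X_0 = 1] = 1/π_1 = (7/17 + 9/14)/(9/14) = (251/238)/(9/14) = 251/153.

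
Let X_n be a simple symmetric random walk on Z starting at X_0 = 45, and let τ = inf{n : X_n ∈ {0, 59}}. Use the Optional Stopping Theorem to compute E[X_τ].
E[X_τ] = 45

X_n is a martingale and τ is a bounded-mean stopping time (indeed τ is finite a.s. with bounded expectation since the walk is in a bounded region). By the OST, E[X_τ] = E[X_0] = 45. Equivalently: E[X_τ] = 59 · P(hit 59 first) + 0 · P(hit 0 first) = 59 · (45/59) = 45.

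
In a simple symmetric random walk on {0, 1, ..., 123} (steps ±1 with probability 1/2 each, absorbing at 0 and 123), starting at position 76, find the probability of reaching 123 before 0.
P(hit 123 before 0) = 76/123

Let u_k = P(hit 123 before 0 | start at k). Then u_0 = 0, u_123 = 1, and u_k = u_{k-1}/2 + u_{k+1}/2 for 1 ≤ k ≤ 122. This harmonic recurrence is solved by u_k = k/123, giving u_76 = 76/123.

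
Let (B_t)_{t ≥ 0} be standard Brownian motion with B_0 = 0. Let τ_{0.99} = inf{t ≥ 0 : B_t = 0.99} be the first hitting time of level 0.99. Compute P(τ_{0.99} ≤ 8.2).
P(τ_{0.99} ≤ 8.2) = 2(1 − Φ(0.99/√8.2)) = 2(1 − Φ(0.3457)) ≈ 0.7296

By the reflection principle for standard BM, P(τ_b ≤ t) = 2 · P(B_t ≥ b). Since B_t ~ N(0, t), P(B_t ≥ 0.99) = 1 − Φ(0.99/√t) = 1 − Φ(0.99/√8.2) = 1 − Φ(0.3457) ≈ 0.36478. Doubling: P(τ_{0.99} ≤ 8.2) ≈ 2 · 0.36478 = 0.72956 ≈ 0.7296.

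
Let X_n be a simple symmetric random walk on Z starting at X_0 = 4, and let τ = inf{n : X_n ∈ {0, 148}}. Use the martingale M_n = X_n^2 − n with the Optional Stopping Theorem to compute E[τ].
E[τ] = 576

M_n = X_n^2 − n is a martingale (since E[X_{n+1}^2 | F_n] = X_n^2 + 1). By OST (τ has finite mean in a bounded region), E[M_τ] = E[M_0] = X_0^2 − 0 = 4^2 = 16. Also E[M_τ] = E[X_τ^2] − E[τ]. The walk exits at 0 or 148, with P(hit 148 first) = 4/148, so E[X_τ^2] = 148^2 · 4/148 + 0 = 592. Thus E[τ] = E[X_τ^2] − E[M_τ] = 592 − 16 = 576 = 4(148 − 4) = 576.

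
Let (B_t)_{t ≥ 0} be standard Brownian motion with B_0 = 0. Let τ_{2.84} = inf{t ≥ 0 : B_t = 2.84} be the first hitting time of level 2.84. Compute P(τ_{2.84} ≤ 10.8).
P(τ_{2.84} ≤ 10.8) = 2(1 − Φ(2.84/√10.8)) = 2(1 − Φ(0.8642)) ≈ 0.3875

By the reflection principle for standard BM, P(τ_b ≤ t) = 2 · P(B_t ≥ b). Since B_t ~ N(0, t), P(B_t ≥ 2.84) = 1 − Φ(2.84/√t) = 1 − Φ(2.84/√10.8) = 1 − Φ(0.8642) ≈ 0.19374. Doubling: P(τ_{2.84} ≤ 10.8) ≈ 2 · 0.19374 = 0.38748 ≈ 0.3875.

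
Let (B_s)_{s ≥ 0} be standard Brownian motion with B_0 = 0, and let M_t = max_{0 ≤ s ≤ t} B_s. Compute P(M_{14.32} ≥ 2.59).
P(M_{14.32} ≥ 2.59) = 2·P(B_{14.32} ≥ 2.59) = 2(1 − Φ(2.59/√14.32)) ≈ 0.4937

By the reflection principle for Brownian motion, P(M_t ≥ a) = 2 · P(B_t ≥ a) for a ≥ 0. Since B_t ~ N(0, t), P(B_t ≥ 2.59) = 1 − Φ(2.59/√t) = 1 − Φ(2.59/√14.32) = 1 − Φ(0.6844). So
  P(M_{14.32} ≥ 2.59) = 2(1 − Φ(0.6844)) ≈ 0.4937.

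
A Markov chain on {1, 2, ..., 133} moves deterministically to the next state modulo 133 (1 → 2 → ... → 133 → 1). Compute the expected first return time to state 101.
E[T_101 | X_0 = 101] = 133

The chain cycles deterministically, so starting at state 101 it returns in exactly 133 steps. Equivalently, the stationary distribution is uniform π_j = 1/133 for every state j, so by Kac's formula E[T_101] = 1/π_101 = 133.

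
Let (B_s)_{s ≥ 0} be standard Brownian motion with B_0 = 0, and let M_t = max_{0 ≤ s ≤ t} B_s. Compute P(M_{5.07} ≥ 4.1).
P(M_{5.07} ≥ 4.1) = 2·P(B_{5.07} ≥ 4.1) = 2(1 − Φ(4.1/√5.07)) ≈ 0.0686

By the reflection principle for Brownian motion, P(M_t ≥ a) = 2 · P(B_t ≥ a) for a ≥ 0. Since B_t ~ N(0, t), P(B_t ≥ 4.1) = 1 − Φ(4.1/√t) = 1 − Φ(4.1/√5.07) = 1 − Φ(1.8209). So
  P(M_{5.07} ≥ 4.1) = 2(1 − Φ(1.8209)) ≈ 0.0686.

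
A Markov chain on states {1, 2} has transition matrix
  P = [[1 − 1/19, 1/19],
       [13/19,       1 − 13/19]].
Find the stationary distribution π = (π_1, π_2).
π_1 = 13/14, π_2 = 1/14

Solve πP = π with π_1 + π_2 = 1. From πP = π: π_1 · (1 − 1/19) + π_2 · 13/19 = π_1 ⇒ π_2 · 13/19 = π_1 · 1/19 ⇒ π_2/π_1 = (1/19)/(13/19) = 1/13. Together with π_1 + π_2 = 1:
  π_1 = (13/19)/(1/19 + 13/19) = (13/19)/(14/19) = 13/14,
  π_2 = (1/19)/(1/19 + 13/19) = (1/19)/(14/19) = 1/14.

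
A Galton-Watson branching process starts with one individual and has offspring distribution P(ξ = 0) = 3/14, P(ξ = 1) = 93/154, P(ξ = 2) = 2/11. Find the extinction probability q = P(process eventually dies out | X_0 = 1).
q = 1

Mean offspring μ = 0·3/14 + 1·93/154 + 2·2/11 = 149/154 ≤ 1. For μ ≤ 1 with offspring not concentrated at 1, the Galton-Watson process goes extinct almost surely, so q = 1.
(Algebraic check: The pgf is f(s) = 3/14 + 93/154·s + 2/11·s². The extinction probability q is the smallest fixed point of f in [0, 1]. Setting s = f(s):
  2/11·s² + (93/154 − 1)·s + 3/14 = 0
  2/11·s² − (3/14 + 2/11)·s + 3/14 = 0
which factors as (s − 1)·(2/11·s − 3/14) = 0, giving roots s = 1 and s = (3/14)/(2/11) = 33/28. Since 33/28 ≥ 1, the smallest root in [0, 1] is s = 1.)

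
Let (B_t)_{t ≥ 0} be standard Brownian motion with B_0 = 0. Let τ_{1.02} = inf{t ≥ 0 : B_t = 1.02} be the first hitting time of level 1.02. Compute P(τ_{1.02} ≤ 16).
P(τ_{1.02} ≤ 16) = 2(1 − Φ(1.02/√16)) = 2(1 − Φ(0.2550)) ≈ 0.7987

By the reflection principle for standard BM, P(τ_b ≤ t) = 2 · P(B_t ≥ b). Since B_t ~ N(0, t), P(B_t ≥ 1.02) = 1 − Φ(1.02/√t) = 1 − Φ(1.02/√16) = 1 − Φ(0.2550) ≈ 0.39936. Doubling: P(τ_{1.02} ≤ 16) ≈ 2 · 0.39936 = 0.79872 ≈ 0.7987.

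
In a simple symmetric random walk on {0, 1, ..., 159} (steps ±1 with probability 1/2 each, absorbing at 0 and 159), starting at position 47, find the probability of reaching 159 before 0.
P(hit 159 before 0) = 47/159

Let u_k = P(hit 159 before 0 | start at k). Then u_0 = 0, u_159 = 1, and u_k = u_{k-1}/2 + u_{k+1}/2 for 1 ≤ k ≤ 158. This harmonic recurrence is solved by u_k = k/159, giving u_47 = 47/159.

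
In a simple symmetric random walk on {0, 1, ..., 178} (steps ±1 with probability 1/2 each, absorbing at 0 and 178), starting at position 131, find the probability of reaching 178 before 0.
P(hit 178 before 0) = 131/178

Let u_k = P(hit 178 before 0 | start at k). Then u_0 = 0, u_178 = 1, and u_k = u_{k-1}/2 + u_{k+1}/2 for 1 ≤ k ≤ 177. This harmonic recurrence is solved by u_k = k/178, giving u_131 = 131/178.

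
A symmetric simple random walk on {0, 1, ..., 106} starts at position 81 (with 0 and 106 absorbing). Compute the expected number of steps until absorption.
E[τ | X_0 = 81] = 2025

Let v_k = E[τ | X_0 = k]. Boundary: v_0 = v_106 = 0. Recurrence: v_k = 1 + (v_{k-1} + v_{k+1})/2 for 1 ≤ k ≤ 105. The particular solution to v_k − (v_{k-1} + v_{k+1})/2 = 1 is v_k = −k^2. Adding homogeneous solution A + B k and matching boundaries gives v_k = k (106 − k). Substituting k = 81: v_81 = 81 · 25 = 2025.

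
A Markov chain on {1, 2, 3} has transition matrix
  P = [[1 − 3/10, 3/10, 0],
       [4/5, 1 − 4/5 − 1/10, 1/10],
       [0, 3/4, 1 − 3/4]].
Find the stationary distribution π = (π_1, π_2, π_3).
π = (40/57, 5/19, 2/57)

This is a birth-death chain on three states, which satisfies detailed balance: π_1 · P_{12} = π_2 · P_{21} and π_2 · P_{23} = π_3 · P_{32}.
From π_1 · 3/10 = π_2 · 4/5: π_2/π_1 = (3/10)/(4/5) = 3/8.
From π_2 · 1/10 = π_3 · 3/4: π_3/π_2 = (1/10)/(3/4) = 2/15.
Take π_1 proportional to 1; then unnormalized π = (1, 3/8, 1/20). Normalize by dividing by the sum 57/40:
  π = (40/57, 5/19, 2/57).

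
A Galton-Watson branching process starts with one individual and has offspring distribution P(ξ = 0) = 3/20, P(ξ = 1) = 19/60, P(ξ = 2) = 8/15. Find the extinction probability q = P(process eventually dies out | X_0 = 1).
q = 9/32

The pgf is f(s) = 3/20 + 19/60·s + 8/15·s². The extinction probability q is the smallest fixed point of f in [0, 1]. Setting s = f(s):
  8/15·s² + (19/60 − 1)·s + 3/20 = 0
  8/15·s² − (3/20 + 8/15)·s + 3/20 = 0
which factors as (s − 1)·(8/15·s − 3/20) = 0, giving roots s = 1 and s = (3/20)/(8/15) = 9/32.
Mean offspring μ = 19/60 + 2·8/15 = 83/60 > 1 (supercritical), so q < 1. The extinction probability is the smaller root: q = (3/20)/(8/15) = 9/32.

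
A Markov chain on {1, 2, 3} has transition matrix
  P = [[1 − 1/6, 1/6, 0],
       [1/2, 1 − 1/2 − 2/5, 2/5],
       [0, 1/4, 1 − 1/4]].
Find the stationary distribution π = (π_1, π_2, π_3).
π = (15/28, 5/28, 2/7)

This is a birth-death chain on three states, which satisfies detailed balance: π_1 · P_{12} = π_2 · P_{21} and π_2 · P_{23} = π_3 · P_{32}.
From π_1 · 1/6 = π_2 · 1/2: π_2/π_1 = (1/6)/(1/2) = 1/3.
From π_2 · 2/5 = π_3 · 1/4: π_3/π_2 = (2/5)/(1/4) = 8/5.
Take π_1 proportional to 1; then unnormalized π = (1, 1/3, 8/15). Normalize by dividing by the sum 28/15:
  π = (15/28, 5/28, 2/7).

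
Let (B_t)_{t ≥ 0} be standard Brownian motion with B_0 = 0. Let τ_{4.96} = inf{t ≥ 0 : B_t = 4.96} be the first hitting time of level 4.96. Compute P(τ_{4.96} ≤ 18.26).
P(τ_{4.96} ≤ 18.26) = 2(1 − Φ(4.96/√18.26)) = 2(1 − Φ(1.1607)) ≈ 0.2458

By the reflection principle for standard BM, P(τ_b ≤ t) = 2 · P(B_t ≥ b). Since B_t ~ N(0, t), P(B_t ≥ 4.96) = 1 − Φ(4.96/√t) = 1 − Φ(4.96/√18.26) = 1 − Φ(1.1607) ≈ 0.12288. Doubling: P(τ_{4.96} ≤ 18.26) ≈ 2 · 0.12288 = 0.24576 ≈ 0.2458.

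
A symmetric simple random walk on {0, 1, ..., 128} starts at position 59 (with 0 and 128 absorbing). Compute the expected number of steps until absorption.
E[τ | X_0 = 59] = 4071

Let v_k = E[τ | X_0 = k]. Boundary: v_0 = v_128 = 0. Recurrence: v_k = 1 + (v_{k-1} + v_{k+1})/2 for 1 ≤ k ≤ 127. The particular solution to v_k − (v_{k-1} + v_{k+1})/2 = 1 is v_k = −k^2. Adding homogeneous solution A + B k and matching boundaries gives v_k = k (128 − k). Substituting k = 59: v_59 = 59 · 69 = 4071.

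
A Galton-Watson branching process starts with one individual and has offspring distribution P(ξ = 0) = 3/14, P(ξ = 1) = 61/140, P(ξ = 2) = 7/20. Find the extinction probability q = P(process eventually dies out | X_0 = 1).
q = 30/49

The pgf is f(s) = 3/14 + 61/140·s + 7/20·s². The extinction probability q is the smallest fixed point of f in [0, 1]. Setting s = f(s):
  7/20·s² + (61/140 − 1)·s + 3/14 = 0
  7/20·s² − (3/14 + 7/20)·s + 3/14 = 0
which factors as (s − 1)·(7/20·s − 3/14) = 0, giving roots s = 1 and s = (3/14)/(7/20) = 30/49.
Mean offspring μ = 61/140 + 2·7/20 = 159/140 > 1 (supercritical), so q < 1. The extinction probability is the smaller root: q = (3/14)/(7/20) = 30/49.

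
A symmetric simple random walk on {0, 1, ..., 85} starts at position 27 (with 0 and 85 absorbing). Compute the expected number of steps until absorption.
E[τ | X_0 = 27] = 1566

Let v_k = E[τ | X_0 = k]. Boundary: v_0 = v_85 = 0. Recurrence: v_k = 1 + (v_{k-1} + v_{k+1})/2 for 1 ≤ k ≤ 84. The particular solution to v_k − (v_{k-1} + v_{k+1})/2 = 1 is v_k = −k^2. Adding homogeneous solution A + B k and matching boundaries gives v_k = k (85 − k). Substituting k = 27: v_27 = 27 · 58 = 1566.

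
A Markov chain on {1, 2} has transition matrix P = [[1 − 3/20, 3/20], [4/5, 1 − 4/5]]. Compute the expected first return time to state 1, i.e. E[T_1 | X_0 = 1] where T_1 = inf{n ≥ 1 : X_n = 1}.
E[T_1 | X_0 = 1] = 1/π_1 = 19/16

For an irreducible recurrent Markov chain with stationary distribution π, E[T_i | X_0 = i] = 1/π_i (Kac's formula). Here π_1 = (4/5)/(3/20 + 4/5) = (4/5)/(19/20) = 16/19, so E[T_1 | X_0 = 1] = 1/π_1 = (3/20 + 4/5)/(4/5) = (19/20)/(4/5) = 19/16.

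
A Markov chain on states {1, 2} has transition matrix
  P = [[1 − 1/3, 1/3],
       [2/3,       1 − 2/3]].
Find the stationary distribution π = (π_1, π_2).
π_1 = 2/3, π_2 = 1/3

Solve πP = π with π_1 + π_2 = 1. From πP = π: π_1 · (1 − 1/3) + π_2 · 2/3 = π_1 ⇒ π_2 · 2/3 = π_1 · 1/3 ⇒ π_2/π_1 = (1/3)/(2/3) = 1/2. Together with π_1 + π_2 = 1:
  π_1 = (2/3)/(1/3 + 2/3) = (2/3)/(1) = 2/3,
  π_2 = (1/3)/(1/3 + 2/3) = (1/3)/(1) = 1/3.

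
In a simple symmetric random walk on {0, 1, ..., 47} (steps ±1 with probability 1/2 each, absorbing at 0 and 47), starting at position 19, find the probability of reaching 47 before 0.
P(hit 47 before 0) = 19/47

Let u_k = P(hit 47 before 0 | start at k). Then u_0 = 0, u_47 = 1, and u_k = u_{k-1}/2 + u_{k+1}/2 for 1 ≤ k ≤ 46. This harmonic recurrence is solved by u_k = k/47, giving u_19 = 19/47.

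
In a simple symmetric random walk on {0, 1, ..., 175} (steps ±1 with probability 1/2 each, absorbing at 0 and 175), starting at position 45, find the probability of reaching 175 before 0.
P(hit 175 before 0) = 45/175 = 9/35

Let u_k = P(hit 175 before 0 | start at k). Then u_0 = 0, u_175 = 1, and u_k = u_{k-1}/2 + u_{k+1}/2 for 1 ≤ k ≤ 174. This harmonic recurrence is solved by u_k = k/175, giving u_45 = 45/175 = 9/35.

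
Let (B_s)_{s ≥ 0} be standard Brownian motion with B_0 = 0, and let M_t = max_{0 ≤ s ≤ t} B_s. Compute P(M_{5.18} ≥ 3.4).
P(M_{5.18} ≥ 3.4) = 2·P(B_{5.18} ≥ 3.4) = 2(1 − Φ(3.4/√5.18)) ≈ 0.1352

By the reflection principle for Brownian motion, P(M_t ≥ a) = 2 · P(B_t ≥ a) for a ≥ 0. Since B_t ~ N(0, t), P(B_t ≥ 3.4) = 1 − Φ(3.4/√t) = 1 − Φ(3.4/√5.18) = 1 − Φ(1.4939). So
  P(M_{5.18} ≥ 3.4) = 2(1 − Φ(1.4939)) ≈ 0.1352.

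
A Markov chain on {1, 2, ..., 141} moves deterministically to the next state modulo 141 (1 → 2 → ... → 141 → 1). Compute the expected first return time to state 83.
E[T_83 | X_0 = 83] = 141

The chain cycles deterministically, so starting at state 83 it returns in exactly 141 steps. Equivalently, the stationary distribution is uniform π_j = 1/141 for every state j, so by Kac's formula E[T_83] = 1/π_83 = 141.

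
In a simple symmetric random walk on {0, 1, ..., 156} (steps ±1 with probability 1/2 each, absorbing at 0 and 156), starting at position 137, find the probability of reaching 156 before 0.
P(hit 156 before 0) = 137/156

Let u_k = P(hit 156 before 0 | start at k). Then u_0 = 0, u_156 = 1, and u_k = u_{k-1}/2 + u_{k+1}/2 for 1 ≤ k ≤ 155. This harmonic recurrence is solved by u_k = k/156, giving u_137 = 137/156.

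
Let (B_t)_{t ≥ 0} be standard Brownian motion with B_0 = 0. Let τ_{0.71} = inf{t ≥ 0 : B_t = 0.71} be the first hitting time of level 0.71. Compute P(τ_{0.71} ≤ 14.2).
P(τ_{0.71} ≤ 14.2) = 2(1 − Φ(0.71/√14.2)) = 2(1 − Φ(0.1884)) ≈ 0.8506

By the reflection principle for standard BM, P(τ_b ≤ t) = 2 · P(B_t ≥ b). Since B_t ~ N(0, t), P(B_t ≥ 0.71) = 1 − Φ(0.71/√t) = 1 − Φ(0.71/√14.2) = 1 − Φ(0.1884) ≈ 0.42528. Doubling: P(τ_{0.71} ≤ 14.2) ≈ 2 · 0.42528 = 0.85056 ≈ 0.8506.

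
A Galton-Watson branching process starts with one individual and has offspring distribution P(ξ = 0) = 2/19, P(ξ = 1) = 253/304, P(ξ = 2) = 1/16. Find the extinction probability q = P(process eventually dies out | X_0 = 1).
q = 1

Mean offspring μ = 0·2/19 + 1·253/304 + 2·1/16 = 291/304 ≤ 1. For μ ≤ 1 with offspring not concentrated at 1, the Galton-Watson process goes extinct almost surely, so q = 1.
(Algebraic check: The pgf is f(s) = 2/19 + 253/304·s + 1/16·s². The extinction probability q is the smallest fixed point of f in [0, 1]. Setting s = f(s):
  1/16·s² + (253/304 − 1)·s + 2/19 = 0
  1/16·s² − (2/19 + 1/16)·s + 2/19 = 0
which factors as (s − 1)·(1/16·s − 2/19) = 0, giving roots s = 1 and s = (2/19)/(1/16) = 32/19. Since 32/19 ≥ 1, the smallest root in [0, 1] is s = 1.)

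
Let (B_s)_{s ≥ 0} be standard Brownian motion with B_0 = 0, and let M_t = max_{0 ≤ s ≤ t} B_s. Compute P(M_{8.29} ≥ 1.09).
P(M_{8.29} ≥ 1.09) = 2·P(B_{8.29} ≥ 1.09) = 2(1 − Φ(1.09/√8.29)) ≈ 0.7050

By the reflection principle for Brownian motion, P(M_t ≥ a) = 2 · P(B_t ≥ a) for a ≥ 0. Since B_t ~ N(0, t), P(B_t ≥ 1.09) = 1 − Φ(1.09/√t) = 1 − Φ(1.09/√8.29) = 1 − Φ(0.3786). So
  P(M_{8.29} ≥ 1.09) = 2(1 − Φ(0.3786)) ≈ 0.7050.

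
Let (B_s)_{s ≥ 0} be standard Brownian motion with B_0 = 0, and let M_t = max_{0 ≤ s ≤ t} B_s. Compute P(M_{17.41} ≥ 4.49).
P(M_{17.41} ≥ 4.49) = 2·P(B_{17.41} ≥ 4.49) = 2(1 − Φ(4.49/√17.41)) ≈ 0.2819

By the reflection principle for Brownian motion, P(M_t ≥ a) = 2 · P(B_t ≥ a) for a ≥ 0. Since B_t ~ N(0, t), P(B_t ≥ 4.49) = 1 − Φ(4.49/√t) = 1 − Φ(4.49/√17.41) = 1 − Φ(1.0761). So
  P(M_{17.41} ≥ 4.49) = 2(1 − Φ(1.0761)) ≈ 0.2819.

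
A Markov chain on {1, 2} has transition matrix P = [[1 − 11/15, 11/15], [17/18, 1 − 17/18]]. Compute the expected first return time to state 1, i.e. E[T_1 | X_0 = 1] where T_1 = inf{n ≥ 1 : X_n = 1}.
E[T_1 | X_0 = 1] = 1/π_1 = 151/85

For an irreducible recurrent Markov chain with stationary distribution π, E[T_i | X_0 = i] = 1/π_i (Kac's formula). Here π_1 = (17/18)/(11/15 + 17/18) = (17/18)/(151/90) = 85/151, so E[T_1 | X_0 = 1] = 1/π_1 = (11/15 + 17/18)/(17/18) = (151/90)/(17/18) = 151/85.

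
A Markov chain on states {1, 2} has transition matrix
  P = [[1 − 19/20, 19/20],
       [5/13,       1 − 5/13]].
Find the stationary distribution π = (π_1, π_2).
π_1 = 100/347, π_2 = 247/347

Solve πP = π with π_1 + π_2 = 1. From πP = π: π_1 · (1 − 19/20) + π_2 · 5/13 = π_1 ⇒ π_2 · 5/13 = π_1 · 19/20 ⇒ π_2/π_1 = (19/20)/(5/13) = 247/100. Together with π_1 + π_2 = 1:
  π_1 = (5/13)/(19/20 + 5/13) = (5/13)/(347/260) = 100/347,
  π_2 = (19/20)/(19/20 + 5/13) = (19/20)/(347/260) = 247/347.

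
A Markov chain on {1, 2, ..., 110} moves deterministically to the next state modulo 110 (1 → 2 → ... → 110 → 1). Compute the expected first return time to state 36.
E[T_36 | X_0 = 36] = 110

The chain cycles deterministically, so starting at state 36 it returns in exactly 110 steps. Equivalently, the stationary distribution is uniform π_j = 1/110 for every state j, so by Kac's formula E[T_36] = 1/π_36 = 110.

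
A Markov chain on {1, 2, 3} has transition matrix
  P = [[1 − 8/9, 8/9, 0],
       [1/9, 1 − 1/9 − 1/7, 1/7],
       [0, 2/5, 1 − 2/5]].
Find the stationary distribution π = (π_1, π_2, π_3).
π = (7/83, 56/83, 20/83)

This is a birth-death chain on three states, which satisfies detailed balance: π_1 · P_{12} = π_2 · P_{21} and π_2 · P_{23} = π_3 · P_{32}.
From π_1 · 8/9 = π_2 · 1/9: π_2/π_1 = (8/9)/(1/9) = 8.
From π_2 · 1/7 = π_3 · 2/5: π_3/π_2 = (1/7)/(2/5) = 5/14.
Take π_1 proportional to 1; then unnormalized π = (1, 8, 20/7). Normalize by dividing by the sum 83/7:
  π = (7/83, 56/83, 20/83).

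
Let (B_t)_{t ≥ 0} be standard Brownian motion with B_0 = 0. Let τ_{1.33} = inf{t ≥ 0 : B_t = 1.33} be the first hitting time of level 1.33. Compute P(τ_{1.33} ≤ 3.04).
P(τ_{1.33} ≤ 3.04) = 2(1 − Φ(1.33/√3.04)) = 2(1 − Φ(0.7628)) ≈ 0.4456

By the reflection principle for standard BM, P(τ_b ≤ t) = 2 · P(B_t ≥ b). Since B_t ~ N(0, t), P(B_t ≥ 1.33) = 1 − Φ(1.33/√t) = 1 − Φ(1.33/√3.04) = 1 − Φ(0.7628) ≈ 0.22279. Doubling: P(τ_{1.33} ≤ 3.04) ≈ 2 · 0.22279 = 0.44558 ≈ 0.4456.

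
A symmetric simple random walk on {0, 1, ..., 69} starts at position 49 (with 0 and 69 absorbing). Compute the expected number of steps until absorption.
E[τ | X_0 = 49] = 980

Let v_k = E[τ | X_0 = k]. Boundary: v_0 = v_69 = 0. Recurrence: v_k = 1 + (v_{k-1} + v_{k+1})/2 for 1 ≤ k ≤ 68. The particular solution to v_k − (v_{k-1} + v_{k+1})/2 = 1 is v_k = −k^2. Adding homogeneous solution A + B k and matching boundaries gives v_k = k (69 − k). Substituting k = 49: v_49 = 49 · 20 = 980.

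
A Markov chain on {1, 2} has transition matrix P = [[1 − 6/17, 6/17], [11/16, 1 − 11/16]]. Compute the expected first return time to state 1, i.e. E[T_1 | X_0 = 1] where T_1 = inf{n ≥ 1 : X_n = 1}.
E[T_1 | X_0 = 1] = 1/π_1 = 283/187

For an irreducible recurrent Markov chain with stationary distribution π, E[T_i | X_0 = i] = 1/π_i (Kac's formula). Here π_1 = (11/16)/(6/17 + 11/16) = (11/16)/(283/272) = 187/283, so E[T_1 | X_0 = 1] = 1/π_1 = (6/17 + 11/16)/(11/16) = (283/272)/(11/16) = 283/187.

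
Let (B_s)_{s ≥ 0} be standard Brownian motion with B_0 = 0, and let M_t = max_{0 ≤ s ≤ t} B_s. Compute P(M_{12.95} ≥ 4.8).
P(M_{12.95} ≥ 4.8) = 2·P(B_{12.95} ≥ 4.8) = 2(1 − Φ(4.8/√12.95)) ≈ 0.1823

By the reflection principle for Brownian motion, P(M_t ≥ a) = 2 · P(B_t ≥ a) for a ≥ 0. Since B_t ~ N(0, t), P(B_t ≥ 4.8) = 1 − Φ(4.8/√t) = 1 − Φ(4.8/√12.95) = 1 − Φ(1.3338). So
  P(M_{12.95} ≥ 4.8) = 2(1 − Φ(1.3338)) ≈ 0.1823.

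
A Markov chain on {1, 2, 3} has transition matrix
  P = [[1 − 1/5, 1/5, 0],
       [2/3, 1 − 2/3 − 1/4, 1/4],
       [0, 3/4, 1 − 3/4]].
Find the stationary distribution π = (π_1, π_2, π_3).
π = (5/7, 3/14, 1/14)

This is a birth-death chain on three states, which satisfies detailed balance: π_1 · P_{12} = π_2 · P_{21} and π_2 · P_{23} = π_3 · P_{32}.
From π_1 · 1/5 = π_2 · 2/3: π_2/π_1 = (1/5)/(2/3) = 3/10.
From π_2 · 1/4 = π_3 · 3/4: π_3/π_2 = (1/4)/(3/4) = 1/3.
Take π_1 proportional to 1; then unnormalized π = (1, 3/10, 1/10). Normalize by dividing by the sum 7/5:
  π = (5/7, 3/14, 1/14).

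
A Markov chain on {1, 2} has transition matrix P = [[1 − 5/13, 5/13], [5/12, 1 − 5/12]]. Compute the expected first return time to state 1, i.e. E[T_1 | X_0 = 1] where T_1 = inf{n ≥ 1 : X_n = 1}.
E[T_1 | X_0 = 1] = 1/π_1 = 25/13

For an irreducible recurrent Markov chain with stationary distribution π, E[T_i | X_0 = i] = 1/π_i (Kac's formula). Here π_1 = (5/12)/(5/13 + 5/12) = (5/12)/(125/156) = 13/25, so E[T_1 | X_0 = 1] = 1/π_1 = (5/13 + 5/12)/(5/12) = (125/156)/(5/12) = 25/13.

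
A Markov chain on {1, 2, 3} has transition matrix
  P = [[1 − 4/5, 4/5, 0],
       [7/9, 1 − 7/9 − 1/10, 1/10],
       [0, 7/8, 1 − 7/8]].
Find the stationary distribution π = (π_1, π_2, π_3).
π = (1225/2629, 1260/2629, 144/2629)

This is a birth-death chain on three states, which satisfies detailed balance: π_1 · P_{12} = π_2 · P_{21} and π_2 · P_{23} = π_3 · P_{32}.
From π_1 · 4/5 = π_2 · 7/9: π_2/π_1 = (4/5)/(7/9) = 36/35.
From π_2 · 1/10 = π_3 · 7/8: π_3/π_2 = (1/10)/(7/8) = 4/35.
Take π_1 proportional to 1; then unnormalized π = (1, 36/35, 144/1225). Normalize by dividing by the sum 2629/1225:
  π = (1225/2629, 1260/2629, 144/2629).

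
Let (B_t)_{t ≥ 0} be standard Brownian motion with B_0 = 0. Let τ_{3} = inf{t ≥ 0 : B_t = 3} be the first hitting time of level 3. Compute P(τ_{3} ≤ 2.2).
P(τ_{3} ≤ 2.2) = 2(1 − Φ(3/√2.2)) = 2(1 − Φ(2.0226)) ≈ 0.0431

By the reflection principle for standard BM, P(τ_b ≤ t) = 2 · P(B_t ≥ b). Since B_t ~ N(0, t), P(B_t ≥ 3) = 1 − Φ(3/√t) = 1 − Φ(3/√2.2) = 1 − Φ(2.0226) ≈ 0.02156. Doubling: P(τ_{3} ≤ 2.2) ≈ 2 · 0.02156 = 0.04312 ≈ 0.0431.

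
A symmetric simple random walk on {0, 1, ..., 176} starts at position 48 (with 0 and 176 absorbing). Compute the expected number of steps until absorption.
E[τ | X_0 = 48] = 6144

Let v_k = E[τ | X_0 = k]. Boundary: v_0 = v_176 = 0. Recurrence: v_k = 1 + (v_{k-1} + v_{k+1})/2 for 1 ≤ k ≤ 175. The particular solution to v_k − (v_{k-1} + v_{k+1})/2 = 1 is v_k = −k^2. Adding homogeneous solution A + B k and matching boundaries gives v_k = k (176 − k). Substituting k = 48: v_48 = 48 · 128 = 6144.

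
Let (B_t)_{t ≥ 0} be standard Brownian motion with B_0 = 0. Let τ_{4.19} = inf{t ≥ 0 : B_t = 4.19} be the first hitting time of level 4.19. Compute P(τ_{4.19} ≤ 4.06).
P(τ_{4.19} ≤ 4.06) = 2(1 − Φ(4.19/√4.06)) = 2(1 − Φ(2.0795)) ≈ 0.0376

By the reflection principle for standard BM, P(τ_b ≤ t) = 2 · P(B_t ≥ b). Since B_t ~ N(0, t), P(B_t ≥ 4.19) = 1 − Φ(4.19/√t) = 1 − Φ(4.19/√4.06) = 1 − Φ(2.0795) ≈ 0.01879. Doubling: P(τ_{4.19} ≤ 4.06) ≈ 2 · 0.01879 = 0.03758 ≈ 0.0376.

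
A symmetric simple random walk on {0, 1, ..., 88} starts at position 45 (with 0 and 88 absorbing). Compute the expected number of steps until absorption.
E[τ | X_0 = 45] = 1935

Let v_k = E[τ | X_0 = k]. Boundary: v_0 = v_88 = 0. Recurrence: v_k = 1 + (v_{k-1} + v_{k+1})/2 for 1 ≤ k ≤ 87. The particular solution to v_k − (v_{k-1} + v_{k+1})/2 = 1 is v_k = −k^2. Adding homogeneous solution A + B k and matching boundaries gives v_k = k (88 − k). Substituting k = 45: v_45 = 45 · 43 = 1935.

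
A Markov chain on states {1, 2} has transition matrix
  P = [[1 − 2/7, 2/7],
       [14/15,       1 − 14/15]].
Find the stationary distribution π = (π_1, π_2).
π_1 = 49/64, π_2 = 15/64

Solve πP = π with π_1 + π_2 = 1. From πP = π: π_1 · (1 − 2/7) + π_2 · 14/15 = π_1 ⇒ π_2 · 14/15 = π_1 · 2/7 ⇒ π_2/π_1 = (2/7)/(14/15) = 15/49. Together with π_1 + π_2 = 1:
  π_1 = (14/15)/(2/7 + 14/15) = (14/15)/(128/105) = 49/64,
  π_2 = (2/7)/(2/7 + 14/15) = (2/7)/(128/105) = 15/64.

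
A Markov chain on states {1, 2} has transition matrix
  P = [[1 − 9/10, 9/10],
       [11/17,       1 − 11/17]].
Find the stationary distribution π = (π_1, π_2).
π_1 = 110/263, π_2 = 153/263

Solve πP = π with π_1 + π_2 = 1. From πP = π: π_1 · (1 − 9/10) + π_2 · 11/17 = π_1 ⇒ π_2 · 11/17 = π_1 · 9/10 ⇒ π_2/π_1 = (9/10)/(11/17) = 153/110. Together with π_1 + π_2 = 1:
  π_1 = (11/17)/(9/10 + 11/17) = (11/17)/(263/170) = 110/263,
  π_2 = (9/10)/(9/10 + 11/17) = (9/10)/(263/170) = 153/263.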